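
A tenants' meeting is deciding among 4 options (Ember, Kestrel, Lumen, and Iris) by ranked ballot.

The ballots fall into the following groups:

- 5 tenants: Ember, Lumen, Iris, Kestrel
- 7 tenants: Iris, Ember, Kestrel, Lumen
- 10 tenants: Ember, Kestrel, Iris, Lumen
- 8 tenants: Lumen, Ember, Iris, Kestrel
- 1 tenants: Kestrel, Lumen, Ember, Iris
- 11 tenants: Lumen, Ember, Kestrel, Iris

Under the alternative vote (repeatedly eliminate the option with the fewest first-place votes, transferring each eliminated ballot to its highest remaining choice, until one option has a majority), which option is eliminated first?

Round 1: Lumen 19, Ember 15, Iris 7, Kestrel 1. Kestrel has the fewest and is eliminated.
Round 2: Lumen 20, Ember 15, Iris 7. Iris has the fewest and is eliminated.
Round 3: Ember 22, Lumen 20. Ember has a majority.

Kestrel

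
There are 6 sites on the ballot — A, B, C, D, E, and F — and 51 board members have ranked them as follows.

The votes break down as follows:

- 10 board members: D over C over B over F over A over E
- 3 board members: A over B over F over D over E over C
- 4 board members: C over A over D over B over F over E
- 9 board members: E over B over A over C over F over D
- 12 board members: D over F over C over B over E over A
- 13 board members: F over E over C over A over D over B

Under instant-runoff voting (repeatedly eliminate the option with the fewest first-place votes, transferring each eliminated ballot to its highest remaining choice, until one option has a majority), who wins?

D

Round 1: D 22, F 13, E 9, C 4, A 3, B 0. B has the fewest and is eliminated.
Round 2: D 22, F 13, E 9, C 4, A 3. A has the fewest and is eliminated.
Round 3: D 22, F 16, E 9, C 4. C has the fewest and is eliminated.
Round 4: D 26, F 16, E 9. D has a majority.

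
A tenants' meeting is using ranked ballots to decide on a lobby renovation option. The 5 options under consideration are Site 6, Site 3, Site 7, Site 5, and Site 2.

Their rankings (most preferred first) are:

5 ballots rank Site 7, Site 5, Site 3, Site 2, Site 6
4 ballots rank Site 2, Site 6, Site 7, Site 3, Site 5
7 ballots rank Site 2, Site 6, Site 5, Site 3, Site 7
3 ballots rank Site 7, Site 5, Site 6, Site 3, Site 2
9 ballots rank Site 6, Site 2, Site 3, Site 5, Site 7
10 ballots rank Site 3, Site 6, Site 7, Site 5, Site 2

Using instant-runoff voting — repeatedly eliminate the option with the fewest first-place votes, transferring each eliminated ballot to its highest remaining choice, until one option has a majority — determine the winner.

Round 1: Site 2 11, Site 3 10, Site 6 9, Site 7 8, Site 5 0. Site 5 has the fewest and is eliminated.
Round 2: Site 2 11, Site 3 10, Site 6 9, Site 7 8. Site 7 has the fewest and is eliminated.
Round 3: Site 3 15, Site 6 12, Site 2 11. Site 2 has the fewest and is eliminated.
Round 4: Site 6 23, Site 3 15. Site 6 has a majority.

Site 6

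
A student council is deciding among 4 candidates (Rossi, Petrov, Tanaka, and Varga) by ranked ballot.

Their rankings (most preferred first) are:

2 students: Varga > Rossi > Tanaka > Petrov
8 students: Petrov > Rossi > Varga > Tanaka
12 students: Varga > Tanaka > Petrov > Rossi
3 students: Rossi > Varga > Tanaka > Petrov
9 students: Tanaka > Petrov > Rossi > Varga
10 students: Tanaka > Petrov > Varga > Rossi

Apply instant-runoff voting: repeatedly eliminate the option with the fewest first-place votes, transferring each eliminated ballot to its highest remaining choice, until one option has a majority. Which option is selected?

Varga

Round 1: Tanaka 19, Varga 14, Petrov 8, Rossi 3. Rossi has the fewest and is eliminated.
Round 2: Tanaka 19, Varga 17, Petrov 8. Petrov has the fewest and is eliminated.
Round 3: Varga 25, Tanaka 19. Varga has a majority.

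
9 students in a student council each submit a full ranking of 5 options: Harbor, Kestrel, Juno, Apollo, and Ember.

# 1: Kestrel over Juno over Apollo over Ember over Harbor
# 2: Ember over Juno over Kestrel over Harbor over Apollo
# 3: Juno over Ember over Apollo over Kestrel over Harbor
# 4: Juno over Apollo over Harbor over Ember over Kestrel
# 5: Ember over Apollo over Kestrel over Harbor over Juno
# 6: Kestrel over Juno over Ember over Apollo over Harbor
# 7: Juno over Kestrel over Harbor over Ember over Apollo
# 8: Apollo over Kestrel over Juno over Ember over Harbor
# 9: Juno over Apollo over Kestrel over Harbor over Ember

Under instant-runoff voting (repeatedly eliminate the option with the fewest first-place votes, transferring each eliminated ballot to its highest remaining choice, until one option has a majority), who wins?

Juno

Round 1: Juno 4, Kestrel 2, Ember 2, Apollo 1, Harbor 0. Harbor has the fewest and is eliminated.
Round 2: Juno 4, Kestrel 2, Ember 2, Apollo 1. Apollo has the fewest and is eliminated.
Round 3: Juno 4, Kestrel 3, Ember 2. Ember has the fewest and is eliminated.
Round 4: Juno 5, Kestrel 4. Juno has a majority.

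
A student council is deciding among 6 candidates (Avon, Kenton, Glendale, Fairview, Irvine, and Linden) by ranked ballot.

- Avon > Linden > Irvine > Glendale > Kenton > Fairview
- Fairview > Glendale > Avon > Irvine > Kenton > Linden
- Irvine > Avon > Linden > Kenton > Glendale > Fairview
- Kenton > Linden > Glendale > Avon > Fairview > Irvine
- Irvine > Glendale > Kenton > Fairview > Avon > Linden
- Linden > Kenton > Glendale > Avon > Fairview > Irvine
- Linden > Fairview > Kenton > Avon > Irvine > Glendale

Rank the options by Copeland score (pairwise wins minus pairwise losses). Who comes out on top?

Pairwise results:
  Avon vs Kenton: Kenton wins 4–3.
  Avon vs Glendale: Glendale wins 4–3.
  Avon vs Fairview: Avon wins 4–3.
  Avon vs Irvine: Avon wins 5–2.
  Avon vs Linden: Avon wins 4–3.
  Kenton vs Glendale: Kenton wins 4–3.
  Kenton vs Fairview: Kenton wins 5–2.
  Kenton vs Irvine: Irvine wins 4–3.
  Kenton vs Linden: Linden wins 4–3.
  Glendale vs Fairview: Glendale wins 5–2.
  Glendale vs Irvine: Irvine wins 4–3.
  Glendale vs Linden: Linden wins 5–2.
  Fairview vs Irvine: Fairview wins 4–3.
  Fairview vs Linden: Linden wins 5–2.
  Irvine vs Linden: Linden wins 4–3.
Copeland scores (wins − losses):
  Avon: 3 − 2 = 1
  Kenton: 3 − 2 = 1
  Glendale: 2 − 3 = -1
  Fairview: 1 − 4 = -3
  Irvine: 2 − 3 = -1
  Linden: 4 − 1 = 3
Linden has the best Copeland score.

Linden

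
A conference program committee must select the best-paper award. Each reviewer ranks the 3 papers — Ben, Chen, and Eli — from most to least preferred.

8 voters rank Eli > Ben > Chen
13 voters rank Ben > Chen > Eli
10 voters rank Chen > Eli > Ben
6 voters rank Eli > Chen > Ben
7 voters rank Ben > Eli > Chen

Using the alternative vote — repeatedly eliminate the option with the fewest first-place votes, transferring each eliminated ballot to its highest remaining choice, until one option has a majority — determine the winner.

Eli

Round 1: Ben 20, Eli 14, Chen 10. Chen has the fewest and is eliminated.
Round 2: Eli 24, Ben 20. Eli has a majority.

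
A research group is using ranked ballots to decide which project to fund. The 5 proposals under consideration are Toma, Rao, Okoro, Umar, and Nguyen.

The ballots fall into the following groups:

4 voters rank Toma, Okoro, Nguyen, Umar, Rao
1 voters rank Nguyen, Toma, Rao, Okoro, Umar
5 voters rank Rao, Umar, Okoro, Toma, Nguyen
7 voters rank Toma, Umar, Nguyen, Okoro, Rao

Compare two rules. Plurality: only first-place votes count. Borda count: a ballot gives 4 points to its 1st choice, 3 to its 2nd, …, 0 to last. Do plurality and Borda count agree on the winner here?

Yes

Plurality first-place counts: Toma 11, Rao 5, Okoro 0, Umar 0, Nguyen 1 → Toma.
Borda totals: Toma 52, Rao 22, Okoro 30, Umar 40, Nguyen 26 → Toma.
The two rules agree on Toma.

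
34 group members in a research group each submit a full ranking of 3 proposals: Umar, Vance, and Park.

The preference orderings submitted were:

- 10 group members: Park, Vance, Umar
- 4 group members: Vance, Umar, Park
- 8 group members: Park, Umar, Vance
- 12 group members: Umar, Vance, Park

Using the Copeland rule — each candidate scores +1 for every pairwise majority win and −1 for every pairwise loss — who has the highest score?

Pairwise results:
  Umar vs Vance: Umar wins 20–14.
  Umar vs Park: Park wins 18–16.
  Vance vs Park: Park wins 18–16.
Copeland scores (wins − losses):
  Umar: 1 − 1 = 0
  Vance: 0 − 2 = -2
  Park: 2 − 0 = 2
Park has the best Copeland score.

Park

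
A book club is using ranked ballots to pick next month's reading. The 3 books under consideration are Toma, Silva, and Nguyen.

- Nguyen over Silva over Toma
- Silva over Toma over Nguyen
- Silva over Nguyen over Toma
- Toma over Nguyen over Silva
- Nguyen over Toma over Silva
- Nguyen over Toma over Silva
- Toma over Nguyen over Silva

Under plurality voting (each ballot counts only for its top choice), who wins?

First-place vote totals:
  Toma: 2
  Silva: 2
  Nguyen: 3
Nguyen has the most first-place votes.

Nguyen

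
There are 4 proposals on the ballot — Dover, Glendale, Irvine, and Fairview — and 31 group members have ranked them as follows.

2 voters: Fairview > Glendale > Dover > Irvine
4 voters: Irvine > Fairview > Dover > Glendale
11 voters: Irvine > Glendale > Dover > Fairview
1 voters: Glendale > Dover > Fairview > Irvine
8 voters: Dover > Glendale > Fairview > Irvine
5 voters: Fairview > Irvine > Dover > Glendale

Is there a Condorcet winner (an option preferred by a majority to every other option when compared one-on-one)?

Head-to-head results (31 voters total):
Dover vs Glendale: Dover wins 17–14.
Dover vs Irvine: Irvine wins 20–11.
Dover vs Fairview: Dover wins 20–11.
Glendale vs Irvine: Irvine wins 20–11.
Glendale vs Fairview: Glendale wins 20–11.
Irvine vs Fairview: Fairview wins 16–15.
No candidate beats all others: Dover beats Fairview beats Irvine beats Dover, a majority cycle.

No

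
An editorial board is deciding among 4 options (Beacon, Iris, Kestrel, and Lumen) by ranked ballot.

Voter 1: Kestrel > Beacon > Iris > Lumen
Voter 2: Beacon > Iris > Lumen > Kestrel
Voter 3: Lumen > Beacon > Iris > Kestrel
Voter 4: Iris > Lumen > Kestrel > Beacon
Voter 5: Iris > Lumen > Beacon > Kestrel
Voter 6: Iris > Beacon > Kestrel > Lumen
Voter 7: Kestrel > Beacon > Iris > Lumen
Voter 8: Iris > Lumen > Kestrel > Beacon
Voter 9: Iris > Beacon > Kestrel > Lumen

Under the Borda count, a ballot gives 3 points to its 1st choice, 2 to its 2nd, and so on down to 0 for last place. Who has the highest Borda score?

Iris

Borda scores:
  Beacon: 2 + 3 + 2 + 0 + 1 + 2 + 2 + 0 + 2 = 14
  Iris: 1 + 2 + 1 + 3 + 3 + 3 + 1 + 3 + 3 = 20
  Kestrel: 3 + 0 + 0 + 1 + 0 + 1 + 3 + 1 + 1 = 10
  Lumen: 0 + 1 + 3 + 2 + 2 + 0 + 0 + 2 + 0 = 10
Iris has the highest total.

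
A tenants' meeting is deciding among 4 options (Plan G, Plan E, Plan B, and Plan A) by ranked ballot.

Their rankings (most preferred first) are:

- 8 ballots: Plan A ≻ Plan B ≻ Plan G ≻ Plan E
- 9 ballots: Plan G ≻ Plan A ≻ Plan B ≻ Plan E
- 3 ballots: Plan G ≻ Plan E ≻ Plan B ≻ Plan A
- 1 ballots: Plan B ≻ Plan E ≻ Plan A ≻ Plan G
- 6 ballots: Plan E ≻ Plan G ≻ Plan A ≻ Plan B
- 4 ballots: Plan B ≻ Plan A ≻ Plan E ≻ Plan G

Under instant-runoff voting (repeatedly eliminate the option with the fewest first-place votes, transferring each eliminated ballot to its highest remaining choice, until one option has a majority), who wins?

Plan G

Round 1: Plan G 12, Plan A 8, Plan E 6, Plan B 5. Plan B has the fewest and is eliminated.
Round 2: Plan G 12, Plan A 12, Plan E 7. Plan E has the fewest and is eliminated.
Round 3: Plan G 18, Plan A 13. Plan G has a majority.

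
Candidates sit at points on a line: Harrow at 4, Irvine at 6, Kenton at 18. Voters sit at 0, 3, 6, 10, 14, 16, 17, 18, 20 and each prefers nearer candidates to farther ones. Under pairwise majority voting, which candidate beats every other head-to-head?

With single-peaked preferences on a line, the Condorcet winner is the candidate closest to the median voter.
The median voter (position 14) is closest to Kenton at 18.
Check: Kenton vs Harrow — voters closer to Kenton: 5 of 9.

Kenton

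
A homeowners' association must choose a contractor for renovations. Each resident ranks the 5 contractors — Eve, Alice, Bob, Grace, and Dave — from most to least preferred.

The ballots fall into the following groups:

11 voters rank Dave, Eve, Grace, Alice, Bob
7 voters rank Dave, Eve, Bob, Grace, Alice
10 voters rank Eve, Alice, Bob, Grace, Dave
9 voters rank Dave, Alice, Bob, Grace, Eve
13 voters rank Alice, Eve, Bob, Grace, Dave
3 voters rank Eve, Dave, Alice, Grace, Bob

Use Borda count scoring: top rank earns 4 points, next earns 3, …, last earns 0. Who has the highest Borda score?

Borda scores:
  Eve: 11·3 + 7·3 + 10·4 + 9·0 + 13·3 + 3·4 = 145
  Alice: 11·1 + 7·0 + 10·3 + 9·3 + 13·4 + 3·2 = 126
  Bob: 11·0 + 7·2 + 10·2 + 9·2 + 13·2 + 3·0 = 78
  Grace: 11·2 + 7·1 + 10·1 + 9·1 + 13·1 + 3·1 = 64
  Dave: 11·4 + 7·4 + 10·0 + 9·4 + 13·0 + 3·3 = 117
Eve has the highest total.

Eve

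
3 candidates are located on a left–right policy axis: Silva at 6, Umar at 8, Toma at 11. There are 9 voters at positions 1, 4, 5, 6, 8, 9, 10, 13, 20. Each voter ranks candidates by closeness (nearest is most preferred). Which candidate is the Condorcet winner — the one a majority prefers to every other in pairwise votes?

With single-peaked preferences on a line, the Condorcet winner is the candidate closest to the median voter.
The median voter (position 8) is closest to Umar at 8.
Check: Umar vs Silva — voters closer to Umar: 5 of 9.

Umar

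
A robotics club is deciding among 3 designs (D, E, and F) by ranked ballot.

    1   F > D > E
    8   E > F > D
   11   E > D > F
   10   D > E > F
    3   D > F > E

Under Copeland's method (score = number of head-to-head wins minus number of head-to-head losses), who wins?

E

Pairwise results:
  D vs E: E wins 19–14.
  D vs F: D wins 24–9.
  E vs F: E wins 29–4.
Copeland scores (wins − losses):
  D: 1 − 1 = 0
  E: 2 − 0 = 2
  F: 0 − 2 = -2
E has the best Copeland score.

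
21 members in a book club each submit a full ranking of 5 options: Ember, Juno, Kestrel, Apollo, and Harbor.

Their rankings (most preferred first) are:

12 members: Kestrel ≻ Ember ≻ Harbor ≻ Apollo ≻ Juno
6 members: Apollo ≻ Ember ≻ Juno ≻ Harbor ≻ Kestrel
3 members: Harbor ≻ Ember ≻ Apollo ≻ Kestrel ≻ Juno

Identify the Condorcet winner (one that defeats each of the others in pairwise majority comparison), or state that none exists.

Kestrel

Head-to-head results (21 voters total):
Ember vs Juno: Ember wins 21–0.
Ember vs Kestrel: Kestrel wins 12–9.
Ember vs Apollo: Ember wins 15–6.
Ember vs Harbor: Ember wins 18–3.
Juno vs Kestrel: Kestrel wins 15–6.
Juno vs Apollo: Apollo wins 21–0.
Juno vs Harbor: Harbor wins 15–6.
Kestrel vs Apollo: Kestrel wins 12–9.
Kestrel vs Harbor: Kestrel wins 12–9.
Apollo vs Harbor: Harbor wins 15–6.
Kestrel beats each rival — Ember (12–9), Juno (15–6), Apollo (12–9), Harbor (12–9) — so Kestrel is the Condorcet winner.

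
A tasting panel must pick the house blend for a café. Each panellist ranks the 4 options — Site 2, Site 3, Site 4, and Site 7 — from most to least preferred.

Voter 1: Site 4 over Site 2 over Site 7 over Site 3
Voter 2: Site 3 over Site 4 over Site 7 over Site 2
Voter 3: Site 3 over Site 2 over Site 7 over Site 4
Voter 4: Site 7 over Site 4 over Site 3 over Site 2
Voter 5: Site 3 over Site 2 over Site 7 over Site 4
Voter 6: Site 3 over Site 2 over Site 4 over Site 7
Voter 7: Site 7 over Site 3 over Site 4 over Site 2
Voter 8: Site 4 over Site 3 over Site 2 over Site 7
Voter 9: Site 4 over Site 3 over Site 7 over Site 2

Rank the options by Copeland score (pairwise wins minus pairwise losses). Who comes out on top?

Pairwise results:
  Site 2 vs Site 3: Site 3 wins 8–1.
  Site 2 vs Site 4: Site 4 wins 6–3.
  Site 2 vs Site 7: Site 2 wins 5–4.
  Site 3 vs Site 4: Site 3 wins 5–4.
  Site 3 vs Site 7: Site 3 wins 6–3.
  Site 4 vs Site 7: Site 4 wins 5–4.
Copeland scores (wins − losses):
  Site 2: 1 − 2 = -1
  Site 3: 3 − 0 = 3
  Site 4: 2 − 1 = 1
  Site 7: 0 − 3 = -3
Site 3 has the best Copeland score.

Site 3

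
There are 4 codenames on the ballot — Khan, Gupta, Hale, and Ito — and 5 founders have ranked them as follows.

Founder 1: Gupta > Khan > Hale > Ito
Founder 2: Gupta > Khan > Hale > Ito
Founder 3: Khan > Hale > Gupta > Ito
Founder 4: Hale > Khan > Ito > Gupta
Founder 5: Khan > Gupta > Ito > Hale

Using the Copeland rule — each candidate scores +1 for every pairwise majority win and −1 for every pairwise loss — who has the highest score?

Khan

Pairwise results:
  Khan vs Gupta: Khan wins 3–2.
  Khan vs Hale: Khan wins 4–1.
  Khan vs Ito: Khan wins 5–0.
  Gupta vs Hale: Gupta wins 3–2.
  Gupta vs Ito: Gupta wins 4–1.
  Hale vs Ito: Hale wins 4–1.
Copeland scores (wins − losses):
  Khan: 3 − 0 = 3
  Gupta: 2 − 1 = 1
  Hale: 1 − 2 = -1
  Ito: 0 − 3 = -3
Khan has the best Copeland score.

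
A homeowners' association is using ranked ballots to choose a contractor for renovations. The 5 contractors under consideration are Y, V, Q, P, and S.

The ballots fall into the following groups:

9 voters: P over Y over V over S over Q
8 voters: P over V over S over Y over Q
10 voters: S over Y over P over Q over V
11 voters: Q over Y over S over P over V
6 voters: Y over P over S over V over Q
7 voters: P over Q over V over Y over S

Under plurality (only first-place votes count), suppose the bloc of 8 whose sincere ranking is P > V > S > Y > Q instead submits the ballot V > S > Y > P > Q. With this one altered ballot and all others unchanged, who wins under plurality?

First-place totals with the altered ballot: Y 6, V 8, Q 11, P 16, S 10.
The winner is unchanged: still P.

P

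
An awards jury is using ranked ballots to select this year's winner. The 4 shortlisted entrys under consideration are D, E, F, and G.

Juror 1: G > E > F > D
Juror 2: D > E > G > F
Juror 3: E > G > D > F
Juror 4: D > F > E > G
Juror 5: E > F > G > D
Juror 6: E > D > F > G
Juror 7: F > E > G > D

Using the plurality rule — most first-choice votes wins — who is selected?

E

First-place vote totals:
  D: 2
  E: 3
  F: 1
  G: 1
E has the most first-place votes.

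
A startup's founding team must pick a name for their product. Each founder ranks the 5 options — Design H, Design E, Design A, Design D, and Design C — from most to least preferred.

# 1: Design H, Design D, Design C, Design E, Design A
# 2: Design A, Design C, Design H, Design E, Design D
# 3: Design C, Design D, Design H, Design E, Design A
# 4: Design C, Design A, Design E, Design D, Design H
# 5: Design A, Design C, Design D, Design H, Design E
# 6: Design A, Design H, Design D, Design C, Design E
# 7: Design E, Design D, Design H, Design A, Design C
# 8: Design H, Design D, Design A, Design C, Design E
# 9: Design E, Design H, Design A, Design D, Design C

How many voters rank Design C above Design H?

Ballots ranking Design C above Design H: 4.
Ballots ranking Design H above Design C: 5.
So 4 of 9 voters prefer Design C to Design H.

4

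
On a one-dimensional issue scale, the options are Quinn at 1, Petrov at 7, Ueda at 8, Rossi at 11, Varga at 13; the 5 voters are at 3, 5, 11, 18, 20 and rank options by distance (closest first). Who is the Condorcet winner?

With single-peaked preferences on a line, the Condorcet winner is the candidate closest to the median voter.
The median voter (position 11) is closest to Rossi at 11.
Check: Rossi vs Varga — voters closer to Rossi: 3 of 5.

Rossi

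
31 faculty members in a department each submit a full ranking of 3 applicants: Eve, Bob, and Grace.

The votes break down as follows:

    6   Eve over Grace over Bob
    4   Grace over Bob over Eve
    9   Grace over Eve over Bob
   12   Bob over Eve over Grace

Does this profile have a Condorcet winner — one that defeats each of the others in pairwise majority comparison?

No

Head-to-head results (31 voters total):
Eve vs Bob: Bob wins 16–15.
Eve vs Grace: Eve wins 18–13.
Bob vs Grace: Grace wins 19–12.
No candidate beats all others: Eve beats Grace beats Bob beats Eve, a majority cycle.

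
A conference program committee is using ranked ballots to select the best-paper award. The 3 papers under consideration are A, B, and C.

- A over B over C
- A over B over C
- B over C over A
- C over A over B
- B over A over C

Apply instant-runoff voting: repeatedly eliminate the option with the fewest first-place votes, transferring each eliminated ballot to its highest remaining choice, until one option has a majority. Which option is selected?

A

Round 1: A 2, B 2, C 1. C has the fewest and is eliminated.
Round 2: A 3, B 2. A has a majority.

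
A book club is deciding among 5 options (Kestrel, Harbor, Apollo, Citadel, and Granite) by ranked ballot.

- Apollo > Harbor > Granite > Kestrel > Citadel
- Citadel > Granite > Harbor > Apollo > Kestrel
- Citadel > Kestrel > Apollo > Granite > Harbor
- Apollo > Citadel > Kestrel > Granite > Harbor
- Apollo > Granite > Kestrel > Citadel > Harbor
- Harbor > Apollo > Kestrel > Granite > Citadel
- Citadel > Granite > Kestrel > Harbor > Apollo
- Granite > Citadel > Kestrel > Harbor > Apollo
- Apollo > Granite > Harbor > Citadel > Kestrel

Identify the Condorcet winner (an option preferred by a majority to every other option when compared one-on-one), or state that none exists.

Apollo

Head-to-head results (9 voters total):
Kestrel vs Harbor: Kestrel wins 5–4.
Kestrel vs Apollo: Apollo wins 6–3.
Kestrel vs Citadel: Citadel wins 6–3.
Kestrel vs Granite: Granite wins 6–3.
Harbor vs Apollo: Apollo wins 5–4.
Harbor vs Citadel: Citadel wins 6–3.
Harbor vs Granite: Granite wins 7–2.
Apollo vs Citadel: Apollo wins 5–4.
Apollo vs Granite: Apollo wins 6–3.
Citadel vs Granite: Granite wins 5–4.
Apollo beats each rival — Kestrel (6–3), Harbor (5–4), Citadel (5–4), Granite (6–3) — so Apollo is the Condorcet winner.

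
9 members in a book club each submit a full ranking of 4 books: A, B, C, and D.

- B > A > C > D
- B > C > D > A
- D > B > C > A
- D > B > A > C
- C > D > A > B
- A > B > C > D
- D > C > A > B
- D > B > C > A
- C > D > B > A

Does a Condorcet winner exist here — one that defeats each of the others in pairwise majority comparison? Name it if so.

Head-to-head results (9 voters total):
A vs B: B wins 6–3.
A vs C: C wins 6–3.
A vs D: D wins 7–2.
B vs C: B wins 6–3.
B vs D: D wins 6–3.
C vs D: C wins 5–4.
No candidate beats all others: B beats C beats D beats B, a majority cycle.

None — there is no Condorcet winner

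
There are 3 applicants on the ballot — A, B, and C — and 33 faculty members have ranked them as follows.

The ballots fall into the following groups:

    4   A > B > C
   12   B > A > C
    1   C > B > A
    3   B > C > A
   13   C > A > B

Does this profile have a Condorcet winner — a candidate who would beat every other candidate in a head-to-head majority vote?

No

Head-to-head results (33 voters total):
A vs B: A wins 17–16.
A vs C: C wins 17–16.
B vs C: B wins 19–14.
No candidate beats all others: A beats B beats C beats A, a majority cycle.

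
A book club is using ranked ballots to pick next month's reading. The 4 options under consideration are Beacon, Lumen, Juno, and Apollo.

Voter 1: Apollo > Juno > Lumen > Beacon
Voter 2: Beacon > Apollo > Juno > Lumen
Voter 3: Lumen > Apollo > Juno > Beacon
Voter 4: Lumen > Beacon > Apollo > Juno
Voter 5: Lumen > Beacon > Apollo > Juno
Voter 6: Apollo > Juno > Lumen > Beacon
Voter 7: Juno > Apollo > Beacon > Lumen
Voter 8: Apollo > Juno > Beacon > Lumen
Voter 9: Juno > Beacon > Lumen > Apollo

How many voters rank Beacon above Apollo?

4

Ballots ranking Beacon above Apollo: 4.
Ballots ranking Apollo above Beacon: 5.
So 4 of 9 voters prefer Beacon to Apollo.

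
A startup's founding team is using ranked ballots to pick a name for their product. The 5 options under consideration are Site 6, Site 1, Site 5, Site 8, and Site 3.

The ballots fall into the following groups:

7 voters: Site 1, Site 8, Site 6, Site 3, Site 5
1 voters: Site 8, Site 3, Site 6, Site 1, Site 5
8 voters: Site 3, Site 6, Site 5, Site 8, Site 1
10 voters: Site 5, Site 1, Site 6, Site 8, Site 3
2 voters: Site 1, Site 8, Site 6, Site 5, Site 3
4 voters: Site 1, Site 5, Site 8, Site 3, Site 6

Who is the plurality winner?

Site 1

First-place vote totals:
  Site 6: 0
  Site 1: 13
  Site 5: 10
  Site 8: 1
  Site 3: 8
Site 1 has the most first-place votes.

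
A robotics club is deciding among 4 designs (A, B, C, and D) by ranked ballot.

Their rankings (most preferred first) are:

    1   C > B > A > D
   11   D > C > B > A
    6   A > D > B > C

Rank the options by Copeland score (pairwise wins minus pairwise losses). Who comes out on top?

D

Pairwise results:
  A vs B: B wins 12–6.
  A vs C: C wins 12–6.
  A vs D: D wins 11–7.
  B vs C: C wins 12–6.
  B vs D: D wins 17–1.
  C vs D: D wins 17–1.
Copeland scores (wins − losses):
  A: 0 − 3 = -3
  B: 1 − 2 = -1
  C: 2 − 1 = 1
  D: 3 − 0 = 3
D has the best Copeland score.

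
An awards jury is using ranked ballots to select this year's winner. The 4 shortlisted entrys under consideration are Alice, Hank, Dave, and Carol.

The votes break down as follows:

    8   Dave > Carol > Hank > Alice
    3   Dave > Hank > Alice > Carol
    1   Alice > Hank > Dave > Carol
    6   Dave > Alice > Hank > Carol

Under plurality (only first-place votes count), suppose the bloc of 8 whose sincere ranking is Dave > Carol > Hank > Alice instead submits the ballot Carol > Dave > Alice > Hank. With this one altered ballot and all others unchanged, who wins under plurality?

Dave

First-place totals with the altered ballot: Alice 1, Hank 0, Dave 9, Carol 8.
The winner is unchanged: still Dave.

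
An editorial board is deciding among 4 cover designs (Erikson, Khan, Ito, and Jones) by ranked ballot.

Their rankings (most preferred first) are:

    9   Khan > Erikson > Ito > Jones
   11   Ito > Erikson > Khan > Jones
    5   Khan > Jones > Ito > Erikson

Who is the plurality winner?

Khan

First-place vote totals:
  Erikson: 0
  Khan: 14
  Ito: 11
  Jones: 0
Khan has the most first-place votes.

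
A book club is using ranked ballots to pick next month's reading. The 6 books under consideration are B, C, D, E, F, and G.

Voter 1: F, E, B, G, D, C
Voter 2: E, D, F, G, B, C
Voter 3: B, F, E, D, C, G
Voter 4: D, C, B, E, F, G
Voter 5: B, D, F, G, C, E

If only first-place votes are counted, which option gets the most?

First-place vote totals:
  B: 2
  C: 0
  D: 1
  E: 1
  F: 1
  G: 0
B has the most first-place votes.

B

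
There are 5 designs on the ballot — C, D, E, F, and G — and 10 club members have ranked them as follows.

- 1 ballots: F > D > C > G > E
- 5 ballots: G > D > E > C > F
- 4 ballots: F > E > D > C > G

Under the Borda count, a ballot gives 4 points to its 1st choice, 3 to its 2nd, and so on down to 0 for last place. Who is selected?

Borda scores:
  C: 2 + 5·1 + 4·1 = 11
  D: 3 + 5·3 + 4·2 = 26
  E: 0 + 5·2 + 4·3 = 22
  F: 4 + 5·0 + 4·4 = 20
  G: 1 + 5·4 + 4·0 = 21
D has the highest total.

D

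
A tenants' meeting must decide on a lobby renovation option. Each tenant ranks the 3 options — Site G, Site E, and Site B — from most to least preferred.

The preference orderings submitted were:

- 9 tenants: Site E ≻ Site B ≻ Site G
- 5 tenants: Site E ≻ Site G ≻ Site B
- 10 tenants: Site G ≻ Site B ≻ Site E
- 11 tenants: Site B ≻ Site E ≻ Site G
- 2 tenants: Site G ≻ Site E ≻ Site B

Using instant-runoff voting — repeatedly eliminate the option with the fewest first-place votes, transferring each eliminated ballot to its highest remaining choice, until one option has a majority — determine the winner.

Site E

Round 1: Site E 14, Site G 12, Site B 11. Site B has the fewest and is eliminated.
Round 2: Site E 25, Site G 12. Site E has a majority.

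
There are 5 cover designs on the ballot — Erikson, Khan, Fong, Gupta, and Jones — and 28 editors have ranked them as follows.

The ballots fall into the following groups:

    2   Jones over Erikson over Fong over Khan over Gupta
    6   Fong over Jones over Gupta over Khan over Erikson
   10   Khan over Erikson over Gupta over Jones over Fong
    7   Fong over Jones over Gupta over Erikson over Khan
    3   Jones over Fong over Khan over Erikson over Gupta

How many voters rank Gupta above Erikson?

13

Ballots ranking Gupta above Erikson: 6+7 = 13.
Ballots ranking Erikson above Gupta: 2+10+3 = 15.
So 13 of 28 voters prefer Gupta to Erikson.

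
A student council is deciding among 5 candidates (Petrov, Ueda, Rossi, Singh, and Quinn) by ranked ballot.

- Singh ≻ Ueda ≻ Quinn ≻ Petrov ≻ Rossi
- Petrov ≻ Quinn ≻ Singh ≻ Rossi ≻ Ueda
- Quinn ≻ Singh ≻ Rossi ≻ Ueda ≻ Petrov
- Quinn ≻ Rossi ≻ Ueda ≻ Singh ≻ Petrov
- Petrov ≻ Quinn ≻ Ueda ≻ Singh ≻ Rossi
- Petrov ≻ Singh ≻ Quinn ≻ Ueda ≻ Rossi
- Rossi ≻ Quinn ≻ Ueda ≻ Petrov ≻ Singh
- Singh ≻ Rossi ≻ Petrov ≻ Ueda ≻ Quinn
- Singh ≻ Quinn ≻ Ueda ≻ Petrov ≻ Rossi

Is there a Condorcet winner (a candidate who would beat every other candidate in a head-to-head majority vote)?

Head-to-head results (9 voters total):
Petrov vs Ueda: Ueda wins 5–4.
Petrov vs Rossi: Petrov wins 5–4.
Petrov vs Singh: Singh wins 5–4.
Petrov vs Quinn: Quinn wins 5–4.
Ueda vs Rossi: Rossi wins 5–4.
Ueda vs Singh: Singh wins 6–3.
Ueda vs Quinn: Quinn wins 7–2.
Rossi vs Singh: Singh wins 7–2.
Rossi vs Quinn: Quinn wins 7–2.
Singh vs Quinn: Quinn wins 5–4.
Quinn beats each rival — Petrov (5–4), Ueda (7–2), Rossi (7–2), Singh (5–4) — so Quinn is the Condorcet winner.

Yes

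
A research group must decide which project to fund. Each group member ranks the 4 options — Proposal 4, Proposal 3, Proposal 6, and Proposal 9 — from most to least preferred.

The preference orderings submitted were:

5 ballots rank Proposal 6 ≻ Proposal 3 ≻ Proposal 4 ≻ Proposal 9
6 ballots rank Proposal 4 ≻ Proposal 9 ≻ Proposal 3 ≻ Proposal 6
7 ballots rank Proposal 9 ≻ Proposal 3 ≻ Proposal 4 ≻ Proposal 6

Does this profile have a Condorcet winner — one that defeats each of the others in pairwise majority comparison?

No

Head-to-head results (18 voters total):
Proposal 4 vs Proposal 3: Proposal 3 wins 12–6.
Proposal 4 vs Proposal 6: Proposal 4 wins 13–5.
Proposal 4 vs Proposal 9: Proposal 4 wins 11–7.
Proposal 3 vs Proposal 6: Proposal 3 wins 13–5.
Proposal 3 vs Proposal 9: Proposal 9 wins 13–5.
Proposal 6 vs Proposal 9: Proposal 9 wins 13–5.
No candidate beats all others: Proposal 4 beats Proposal 9 beats Proposal 3 beats Proposal 4, a majority cycle.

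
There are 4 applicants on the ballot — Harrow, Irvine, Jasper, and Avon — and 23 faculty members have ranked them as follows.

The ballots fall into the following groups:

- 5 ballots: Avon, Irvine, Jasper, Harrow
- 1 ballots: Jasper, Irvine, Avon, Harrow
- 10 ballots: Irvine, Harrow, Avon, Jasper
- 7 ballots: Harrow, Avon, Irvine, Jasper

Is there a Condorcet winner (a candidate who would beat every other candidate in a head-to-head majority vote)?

No

Head-to-head results (23 voters total):
Harrow vs Irvine: Irvine wins 16–7.
Harrow vs Jasper: Harrow wins 17–6.
Harrow vs Avon: Harrow wins 17–6.
Irvine vs Jasper: Irvine wins 22–1.
Irvine vs Avon: Avon wins 12–11.
Jasper vs Avon: Avon wins 22–1.
No candidate beats all others: Harrow beats Avon beats Irvine beats Harrow, a majority cycle.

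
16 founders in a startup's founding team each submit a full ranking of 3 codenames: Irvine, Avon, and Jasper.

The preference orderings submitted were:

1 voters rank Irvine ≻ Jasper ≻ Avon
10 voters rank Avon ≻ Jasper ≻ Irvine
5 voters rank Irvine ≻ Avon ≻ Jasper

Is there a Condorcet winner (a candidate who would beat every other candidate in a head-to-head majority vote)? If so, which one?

Avon

Head-to-head results (16 voters total):
Irvine vs Avon: Avon wins 10–6.
Irvine vs Jasper: Jasper wins 10–6.
Avon vs Jasper: Avon wins 15–1.
Avon beats each rival — Irvine (10–6), Jasper (15–1) — so Avon is the Condorcet winner.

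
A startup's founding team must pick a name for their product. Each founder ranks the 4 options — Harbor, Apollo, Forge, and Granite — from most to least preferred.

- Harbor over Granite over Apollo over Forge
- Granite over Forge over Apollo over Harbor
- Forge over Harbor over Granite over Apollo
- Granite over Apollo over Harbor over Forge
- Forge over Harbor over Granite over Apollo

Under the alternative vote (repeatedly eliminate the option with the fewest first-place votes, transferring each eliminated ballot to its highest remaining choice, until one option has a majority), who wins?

Granite

Round 1: Forge 2, Granite 2, Harbor 1, Apollo 0. Apollo has the fewest and is eliminated.
Round 2: Forge 2, Granite 2, Harbor 1. Harbor has the fewest and is eliminated.
Round 3: Granite 3, Forge 2. Granite has a majority.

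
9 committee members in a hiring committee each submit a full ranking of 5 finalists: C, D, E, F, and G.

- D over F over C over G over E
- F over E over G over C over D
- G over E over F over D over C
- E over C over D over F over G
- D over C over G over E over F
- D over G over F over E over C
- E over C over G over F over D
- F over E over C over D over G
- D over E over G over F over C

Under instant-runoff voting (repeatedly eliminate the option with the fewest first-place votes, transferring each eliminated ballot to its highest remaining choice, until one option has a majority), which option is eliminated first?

C

Round 1: D 4, E 2, F 2, G 1, C 0. C has the fewest and is eliminated.
Round 2: D 4, E 2, F 2, G 1. G has the fewest and is eliminated.
Round 3: D 4, E 3, F 2. F has the fewest and is eliminated.
Round 4: E 5, D 4. E has a majority.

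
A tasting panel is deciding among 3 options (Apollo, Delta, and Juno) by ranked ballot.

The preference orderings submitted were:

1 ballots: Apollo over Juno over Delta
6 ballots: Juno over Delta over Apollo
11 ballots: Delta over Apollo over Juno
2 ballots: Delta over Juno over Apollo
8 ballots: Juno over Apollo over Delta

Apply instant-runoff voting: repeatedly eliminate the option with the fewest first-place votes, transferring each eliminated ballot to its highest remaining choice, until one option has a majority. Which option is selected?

Juno

Round 1: Juno 14, Delta 13, Apollo 1. Apollo has the fewest and is eliminated.
Round 2: Juno 15, Delta 13. Juno has a majority.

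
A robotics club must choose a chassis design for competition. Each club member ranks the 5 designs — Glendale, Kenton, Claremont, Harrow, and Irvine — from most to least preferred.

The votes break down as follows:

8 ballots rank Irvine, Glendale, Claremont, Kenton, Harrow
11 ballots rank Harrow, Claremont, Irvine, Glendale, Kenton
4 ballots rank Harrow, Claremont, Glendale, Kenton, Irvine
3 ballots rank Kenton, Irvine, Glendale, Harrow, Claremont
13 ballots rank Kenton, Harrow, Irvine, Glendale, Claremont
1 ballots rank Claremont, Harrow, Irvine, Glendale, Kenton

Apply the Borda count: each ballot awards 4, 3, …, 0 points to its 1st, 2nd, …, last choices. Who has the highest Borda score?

Borda scores:
  Glendale: 8·3 + 11·1 + 4·2 + 3·2 + 13·1 + 1 = 63
  Kenton: 8·1 + 11·0 + 4·1 + 3·4 + 13·4 + 0 = 76
  Claremont: 8·2 + 11·3 + 4·3 + 3·0 + 13·0 + 4 = 65
  Harrow: 8·0 + 11·4 + 4·4 + 3·1 + 13·3 + 3 = 105
  Irvine: 8·4 + 11·2 + 4·0 + 3·3 + 13·2 + 2 = 91
Harrow has the highest total.

Harrow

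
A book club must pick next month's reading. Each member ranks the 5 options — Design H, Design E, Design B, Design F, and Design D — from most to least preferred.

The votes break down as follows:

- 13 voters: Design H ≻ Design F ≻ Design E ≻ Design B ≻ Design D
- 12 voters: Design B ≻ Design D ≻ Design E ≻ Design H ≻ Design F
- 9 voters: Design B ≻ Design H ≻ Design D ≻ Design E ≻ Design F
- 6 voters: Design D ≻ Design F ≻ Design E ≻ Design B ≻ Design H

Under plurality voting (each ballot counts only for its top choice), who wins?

First-place vote totals:
  Design H: 13
  Design E: 0
  Design B: 21
  Design F: 0
  Design D: 6
Design B has the most first-place votes.

Design B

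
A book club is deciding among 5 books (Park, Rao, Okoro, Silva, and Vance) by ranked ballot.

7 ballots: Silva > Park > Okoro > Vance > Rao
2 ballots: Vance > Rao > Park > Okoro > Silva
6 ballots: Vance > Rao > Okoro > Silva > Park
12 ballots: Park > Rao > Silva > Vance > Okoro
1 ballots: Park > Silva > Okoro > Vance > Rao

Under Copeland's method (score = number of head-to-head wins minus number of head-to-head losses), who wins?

Pairwise results:
  Park vs Rao: Park wins 20–8.
  Park vs Okoro: Park wins 22–6.
  Park vs Silva: Park wins 15–13.
  Park vs Vance: Park wins 20–8.
  Rao vs Okoro: Rao wins 20–8.
  Rao vs Silva: Rao wins 20–8.
  Rao vs Vance: Vance wins 16–12.
  Okoro vs Silva: Silva wins 20–8.
  Okoro vs Vance: Vance wins 20–8.
  Silva vs Vance: Silva wins 20–8.
Copeland scores (wins − losses):
  Park: 4 − 0 = 4
  Rao: 2 − 2 = 0
  Okoro: 0 − 4 = -4
  Silva: 2 − 2 = 0
  Vance: 2 − 2 = 0
Park has the best Copeland score.

Park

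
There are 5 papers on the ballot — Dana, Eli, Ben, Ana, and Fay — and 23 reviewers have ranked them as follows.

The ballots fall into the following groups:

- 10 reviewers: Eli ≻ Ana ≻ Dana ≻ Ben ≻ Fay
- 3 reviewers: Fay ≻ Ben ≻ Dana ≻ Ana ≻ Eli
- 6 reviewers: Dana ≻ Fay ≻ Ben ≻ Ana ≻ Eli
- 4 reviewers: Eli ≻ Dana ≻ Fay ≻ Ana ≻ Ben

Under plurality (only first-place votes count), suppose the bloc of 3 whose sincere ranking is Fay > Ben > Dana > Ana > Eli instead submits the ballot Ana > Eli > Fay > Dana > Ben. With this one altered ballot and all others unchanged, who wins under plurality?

Eli

First-place totals with the altered ballot: Dana 6, Eli 14, Ben 0, Ana 3, Fay 0.
The winner is unchanged: still Eli.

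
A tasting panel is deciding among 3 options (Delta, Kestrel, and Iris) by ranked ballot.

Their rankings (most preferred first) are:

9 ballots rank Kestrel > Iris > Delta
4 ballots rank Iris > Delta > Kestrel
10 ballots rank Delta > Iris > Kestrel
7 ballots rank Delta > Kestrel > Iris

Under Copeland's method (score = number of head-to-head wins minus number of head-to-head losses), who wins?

Delta

Pairwise results:
  Delta vs Kestrel: Delta wins 21–9.
  Delta vs Iris: Delta wins 17–13.
  Kestrel vs Iris: Kestrel wins 16–14.
Copeland scores (wins − losses):
  Delta: 2 − 0 = 2
  Kestrel: 1 − 1 = 0
  Iris: 0 − 2 = -2
Delta has the best Copeland score.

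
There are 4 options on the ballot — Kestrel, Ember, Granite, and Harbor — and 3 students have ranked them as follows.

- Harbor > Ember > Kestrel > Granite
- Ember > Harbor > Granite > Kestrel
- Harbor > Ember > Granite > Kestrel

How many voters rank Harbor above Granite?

Ballots ranking Harbor above Granite: 3.
Ballots ranking Granite above Harbor: 0.
So 3 of 3 voters prefer Harbor to Granite.

3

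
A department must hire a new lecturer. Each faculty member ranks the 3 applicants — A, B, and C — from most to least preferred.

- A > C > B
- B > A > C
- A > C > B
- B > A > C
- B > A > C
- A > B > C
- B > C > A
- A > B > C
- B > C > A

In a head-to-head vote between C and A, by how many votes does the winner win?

5

Ballots ranking C above A: 2.
Ballots ranking A above C: 7.
A wins 7–2, a margin of 5.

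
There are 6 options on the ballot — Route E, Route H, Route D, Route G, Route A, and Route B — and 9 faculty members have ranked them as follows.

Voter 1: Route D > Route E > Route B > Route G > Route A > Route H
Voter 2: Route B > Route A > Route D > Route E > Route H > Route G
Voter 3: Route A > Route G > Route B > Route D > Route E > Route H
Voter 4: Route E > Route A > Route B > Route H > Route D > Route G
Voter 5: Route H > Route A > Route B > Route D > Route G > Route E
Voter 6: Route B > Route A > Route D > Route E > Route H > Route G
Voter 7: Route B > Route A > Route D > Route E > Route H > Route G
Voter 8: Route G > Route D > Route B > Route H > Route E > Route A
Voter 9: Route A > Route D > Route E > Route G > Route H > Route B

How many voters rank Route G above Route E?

3

Ballots ranking Route G above Route E: 3.
Ballots ranking Route E above Route G: 6.
So 3 of 9 voters prefer Route G to Route E.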